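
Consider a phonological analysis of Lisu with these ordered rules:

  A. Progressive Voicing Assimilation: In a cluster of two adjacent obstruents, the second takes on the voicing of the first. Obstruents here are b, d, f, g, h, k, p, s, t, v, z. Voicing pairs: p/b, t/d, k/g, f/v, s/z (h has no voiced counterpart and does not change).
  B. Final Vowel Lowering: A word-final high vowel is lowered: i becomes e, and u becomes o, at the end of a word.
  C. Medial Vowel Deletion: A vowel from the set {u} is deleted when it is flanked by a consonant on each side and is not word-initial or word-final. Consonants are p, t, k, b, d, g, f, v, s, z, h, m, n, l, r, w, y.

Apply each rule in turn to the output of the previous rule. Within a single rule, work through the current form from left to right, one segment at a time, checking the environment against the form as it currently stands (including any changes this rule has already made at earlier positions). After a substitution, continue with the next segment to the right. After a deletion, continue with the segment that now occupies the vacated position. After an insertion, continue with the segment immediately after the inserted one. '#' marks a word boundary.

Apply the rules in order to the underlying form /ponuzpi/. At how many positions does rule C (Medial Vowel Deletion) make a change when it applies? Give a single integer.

A Progressive Voicing Assimilation: [ponuzpi] → [ponuzbi]
B Final Vowel Lowering: [ponuzbi] → [ponuzbe]
C Medial Vowel Deletion: [ponuzbe] → [ponzbe]
Rule C changed 1 position(s).

1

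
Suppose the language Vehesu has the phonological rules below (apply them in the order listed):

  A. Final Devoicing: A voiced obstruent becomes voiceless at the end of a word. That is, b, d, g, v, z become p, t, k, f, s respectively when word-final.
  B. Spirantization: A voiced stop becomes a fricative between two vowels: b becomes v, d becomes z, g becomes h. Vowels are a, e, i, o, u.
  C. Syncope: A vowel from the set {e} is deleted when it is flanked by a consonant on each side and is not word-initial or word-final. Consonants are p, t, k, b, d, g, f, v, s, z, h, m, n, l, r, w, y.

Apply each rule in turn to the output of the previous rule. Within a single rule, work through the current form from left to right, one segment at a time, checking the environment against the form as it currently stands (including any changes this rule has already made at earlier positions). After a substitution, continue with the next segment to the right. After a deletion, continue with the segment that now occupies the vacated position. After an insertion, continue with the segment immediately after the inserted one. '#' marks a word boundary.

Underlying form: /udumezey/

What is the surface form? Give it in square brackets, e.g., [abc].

A Final Devoicing: no change — [udumezey]
B Spirantization: [udumezey] → [uzumezey]
C Syncope: [uzumezey] → [uzumzy]

[uzumzy]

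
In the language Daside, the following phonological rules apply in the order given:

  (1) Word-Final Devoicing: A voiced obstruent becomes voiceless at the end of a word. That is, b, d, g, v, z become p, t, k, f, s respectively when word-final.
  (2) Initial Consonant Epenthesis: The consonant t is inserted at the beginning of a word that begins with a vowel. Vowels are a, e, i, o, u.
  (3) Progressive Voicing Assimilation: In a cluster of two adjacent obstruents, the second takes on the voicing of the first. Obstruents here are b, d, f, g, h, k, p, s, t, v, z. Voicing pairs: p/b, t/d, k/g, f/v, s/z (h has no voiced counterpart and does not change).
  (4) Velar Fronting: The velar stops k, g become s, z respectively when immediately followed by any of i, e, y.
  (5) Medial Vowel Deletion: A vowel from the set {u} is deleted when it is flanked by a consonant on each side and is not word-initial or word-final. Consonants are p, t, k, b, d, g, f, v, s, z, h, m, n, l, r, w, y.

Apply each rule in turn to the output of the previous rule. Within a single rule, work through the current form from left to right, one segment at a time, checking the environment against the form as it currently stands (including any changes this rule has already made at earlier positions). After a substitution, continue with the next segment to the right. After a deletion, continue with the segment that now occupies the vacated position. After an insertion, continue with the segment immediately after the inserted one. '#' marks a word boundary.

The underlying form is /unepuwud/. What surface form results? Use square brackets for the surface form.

[tnepwt]

(1) Word-Final Devoicing: [unepuwud] → [unepuwut]
(2) Initial Consonant Epenthesis: [unepuwut] → [tunepuwut]
(3) Progressive Voicing Assimilation: no change — [tunepuwut]
(4) Velar Fronting: no change — [tunepuwut]
(5) Medial Vowel Deletion: [tunepuwut] → [tnepwt]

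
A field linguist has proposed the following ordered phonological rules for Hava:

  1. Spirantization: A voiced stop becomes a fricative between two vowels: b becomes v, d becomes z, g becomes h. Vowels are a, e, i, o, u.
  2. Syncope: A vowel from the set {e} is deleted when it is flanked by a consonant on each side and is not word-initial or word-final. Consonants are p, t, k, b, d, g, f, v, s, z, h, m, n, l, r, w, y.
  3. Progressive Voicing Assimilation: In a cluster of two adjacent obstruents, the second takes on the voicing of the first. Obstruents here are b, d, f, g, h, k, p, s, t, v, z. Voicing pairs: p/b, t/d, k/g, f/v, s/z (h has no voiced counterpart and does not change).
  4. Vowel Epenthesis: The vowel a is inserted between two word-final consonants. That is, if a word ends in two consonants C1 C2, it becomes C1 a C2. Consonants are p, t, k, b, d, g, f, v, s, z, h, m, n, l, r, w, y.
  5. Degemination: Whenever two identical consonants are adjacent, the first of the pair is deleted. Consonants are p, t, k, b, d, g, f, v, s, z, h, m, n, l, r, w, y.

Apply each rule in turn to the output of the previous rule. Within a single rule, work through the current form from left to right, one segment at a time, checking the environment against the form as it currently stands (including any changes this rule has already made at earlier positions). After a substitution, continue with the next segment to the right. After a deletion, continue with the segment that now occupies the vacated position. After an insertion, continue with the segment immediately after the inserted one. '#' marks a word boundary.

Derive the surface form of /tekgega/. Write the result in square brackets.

[tkha]

1 Spirantization: [tekgega] → [tekgeha]
2 Syncope: [tekgeha] → [tkgha]
3 Progressive Voicing Assimilation: [tkgha] → [tkkha]
4 Vowel Epenthesis: no change — [tkkha]
5 Degemination: [tkkha] → [tkha]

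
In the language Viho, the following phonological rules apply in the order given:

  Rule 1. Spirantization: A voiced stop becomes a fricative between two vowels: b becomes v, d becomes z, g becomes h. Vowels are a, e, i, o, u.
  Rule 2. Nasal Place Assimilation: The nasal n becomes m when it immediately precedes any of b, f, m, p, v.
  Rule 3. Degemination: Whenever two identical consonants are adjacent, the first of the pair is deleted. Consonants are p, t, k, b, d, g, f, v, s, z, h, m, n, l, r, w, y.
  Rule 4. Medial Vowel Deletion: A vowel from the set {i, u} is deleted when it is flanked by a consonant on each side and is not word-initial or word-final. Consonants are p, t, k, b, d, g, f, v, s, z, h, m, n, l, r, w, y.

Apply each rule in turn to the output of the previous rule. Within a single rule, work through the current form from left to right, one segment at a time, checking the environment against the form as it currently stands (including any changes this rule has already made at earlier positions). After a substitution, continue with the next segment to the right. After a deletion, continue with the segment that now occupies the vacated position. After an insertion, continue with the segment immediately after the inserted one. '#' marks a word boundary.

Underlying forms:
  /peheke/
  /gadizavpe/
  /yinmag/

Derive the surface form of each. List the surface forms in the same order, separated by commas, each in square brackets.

/peheke/:
  Rule 1 Spirantization: no change — [peheke]
  Rule 2 Nasal Place Assimilation: no change — [peheke]
  Rule 3 Degemination: no change — [peheke]
  Rule 4 Medial Vowel Deletion: no change — [peheke]
/gadizavpe/:
  Rule 1 Spirantization: [gadizavpe] → [gazizavpe]
  Rule 2 Nasal Place Assimilation: no change — [gazizavpe]
  Rule 3 Degemination: no change — [gazizavpe]
  Rule 4 Medial Vowel Deletion: [gazizavpe] → [gazzavpe]
/yinmag/:
  Rule 1 Spirantization: no change — [yinmag]
  Rule 2 Nasal Place Assimilation: [yinmag] → [yimmag]
  Rule 3 Degemination: [yimmag] → [yimag]
  Rule 4 Medial Vowel Deletion: [yimag] → [ymag]

[peheke], [gazzavpe], [ymag]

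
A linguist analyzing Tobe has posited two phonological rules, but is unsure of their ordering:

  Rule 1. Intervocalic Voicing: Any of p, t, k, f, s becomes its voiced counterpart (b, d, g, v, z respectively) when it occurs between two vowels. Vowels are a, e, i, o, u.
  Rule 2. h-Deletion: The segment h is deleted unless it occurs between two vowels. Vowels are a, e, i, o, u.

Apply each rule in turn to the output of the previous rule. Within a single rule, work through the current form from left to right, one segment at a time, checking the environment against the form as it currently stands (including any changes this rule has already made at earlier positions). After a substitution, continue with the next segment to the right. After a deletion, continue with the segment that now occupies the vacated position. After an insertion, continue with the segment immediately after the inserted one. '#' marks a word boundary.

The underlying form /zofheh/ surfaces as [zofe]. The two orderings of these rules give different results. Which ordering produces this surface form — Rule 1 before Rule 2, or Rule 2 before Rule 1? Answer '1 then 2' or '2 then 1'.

1 then 2

Order 1 then 2:
  1 Intervocalic Voicing: no change — [zofheh]
  2 h-Deletion: [zofheh] → [zofe]
  result: [zofe]
Order 2 then 1:
  2 h-Deletion: [zofheh] → [zofe]
  1 Intervocalic Voicing: [zofe] → [zove]
  result: [zove]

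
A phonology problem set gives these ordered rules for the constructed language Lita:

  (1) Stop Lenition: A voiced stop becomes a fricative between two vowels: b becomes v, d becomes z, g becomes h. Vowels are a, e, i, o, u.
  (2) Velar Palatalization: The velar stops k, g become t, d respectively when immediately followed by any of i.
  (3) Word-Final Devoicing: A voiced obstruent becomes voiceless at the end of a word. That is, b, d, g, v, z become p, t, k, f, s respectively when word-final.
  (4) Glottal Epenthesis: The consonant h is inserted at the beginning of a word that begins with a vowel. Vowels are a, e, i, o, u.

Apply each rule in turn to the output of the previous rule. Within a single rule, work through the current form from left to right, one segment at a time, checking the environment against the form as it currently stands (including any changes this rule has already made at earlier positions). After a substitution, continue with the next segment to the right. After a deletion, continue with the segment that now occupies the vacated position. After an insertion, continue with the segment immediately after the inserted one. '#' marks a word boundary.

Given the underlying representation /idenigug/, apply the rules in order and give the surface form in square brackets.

(1) Stop Lenition: [idenigug] → [izenihug]
(2) Velar Palatalization: no change — [izenihug]
(3) Word-Final Devoicing: [izenihug] → [izenihuk]
(4) Glottal Epenthesis: [izenihuk] → [hizenihuk]

[hizenihuk]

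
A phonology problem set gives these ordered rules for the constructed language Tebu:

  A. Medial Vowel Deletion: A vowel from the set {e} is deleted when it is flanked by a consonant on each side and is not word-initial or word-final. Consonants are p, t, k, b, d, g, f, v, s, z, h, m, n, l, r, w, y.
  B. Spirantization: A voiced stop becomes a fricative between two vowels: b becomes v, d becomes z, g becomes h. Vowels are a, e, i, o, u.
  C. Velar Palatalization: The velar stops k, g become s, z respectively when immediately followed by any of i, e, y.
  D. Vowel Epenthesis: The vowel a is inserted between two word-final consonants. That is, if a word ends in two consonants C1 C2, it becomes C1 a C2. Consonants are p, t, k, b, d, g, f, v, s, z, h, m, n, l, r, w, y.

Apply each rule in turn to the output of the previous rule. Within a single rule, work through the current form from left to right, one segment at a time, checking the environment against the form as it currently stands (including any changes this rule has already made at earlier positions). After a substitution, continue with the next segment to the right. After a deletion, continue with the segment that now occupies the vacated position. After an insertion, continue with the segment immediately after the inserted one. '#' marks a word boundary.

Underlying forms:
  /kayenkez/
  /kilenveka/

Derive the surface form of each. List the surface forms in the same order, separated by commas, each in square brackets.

/kayenkez/:
  A Medial Vowel Deletion: [kayenkez] → [kaynkz]
  B Spirantization: no change — [kaynkz]
  C Velar Palatalization: no change — [kaynkz]
  D Vowel Epenthesis: [kaynkz] → [kaynkaz]
/kilenveka/:
  A Medial Vowel Deletion: [kilenveka] → [kilnvka]
  B Spirantization: no change — [kilnvka]
  C Velar Palatalization: [kilnvka] → [silnvka]
  D Vowel Epenthesis: no change — [silnvka]

[kaynkaz], [silnvka]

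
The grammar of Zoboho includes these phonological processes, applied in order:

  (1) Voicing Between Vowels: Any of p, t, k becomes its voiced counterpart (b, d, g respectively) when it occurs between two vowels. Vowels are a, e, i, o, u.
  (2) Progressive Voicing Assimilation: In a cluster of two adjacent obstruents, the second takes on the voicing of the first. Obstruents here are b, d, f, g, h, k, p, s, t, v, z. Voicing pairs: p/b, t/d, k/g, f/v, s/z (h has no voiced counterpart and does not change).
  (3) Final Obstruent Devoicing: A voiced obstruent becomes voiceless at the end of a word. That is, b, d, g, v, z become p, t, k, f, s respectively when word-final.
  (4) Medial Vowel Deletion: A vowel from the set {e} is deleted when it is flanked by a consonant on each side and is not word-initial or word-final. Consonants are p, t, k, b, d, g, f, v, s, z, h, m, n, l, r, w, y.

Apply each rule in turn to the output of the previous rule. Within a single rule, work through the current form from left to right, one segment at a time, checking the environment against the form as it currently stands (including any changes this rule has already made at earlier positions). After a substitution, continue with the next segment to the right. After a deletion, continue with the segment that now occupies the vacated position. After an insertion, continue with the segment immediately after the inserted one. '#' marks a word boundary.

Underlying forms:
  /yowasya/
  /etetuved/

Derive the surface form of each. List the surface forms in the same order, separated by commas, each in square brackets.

/yowasya/:
  (1) Voicing Between Vowels: no change — [yowasya]
  (2) Progressive Voicing Assimilation: no change — [yowasya]
  (3) Final Obstruent Devoicing: no change — [yowasya]
  (4) Medial Vowel Deletion: no change — [yowasya]
/etetuved/:
  (1) Voicing Between Vowels: [etetuved] → [ededuved]
  (2) Progressive Voicing Assimilation: no change — [ededuved]
  (3) Final Obstruent Devoicing: [ededuved] → [ededuvet]
  (4) Medial Vowel Deletion: [ededuvet] → [edduvt]

[yowasya], [edduvt]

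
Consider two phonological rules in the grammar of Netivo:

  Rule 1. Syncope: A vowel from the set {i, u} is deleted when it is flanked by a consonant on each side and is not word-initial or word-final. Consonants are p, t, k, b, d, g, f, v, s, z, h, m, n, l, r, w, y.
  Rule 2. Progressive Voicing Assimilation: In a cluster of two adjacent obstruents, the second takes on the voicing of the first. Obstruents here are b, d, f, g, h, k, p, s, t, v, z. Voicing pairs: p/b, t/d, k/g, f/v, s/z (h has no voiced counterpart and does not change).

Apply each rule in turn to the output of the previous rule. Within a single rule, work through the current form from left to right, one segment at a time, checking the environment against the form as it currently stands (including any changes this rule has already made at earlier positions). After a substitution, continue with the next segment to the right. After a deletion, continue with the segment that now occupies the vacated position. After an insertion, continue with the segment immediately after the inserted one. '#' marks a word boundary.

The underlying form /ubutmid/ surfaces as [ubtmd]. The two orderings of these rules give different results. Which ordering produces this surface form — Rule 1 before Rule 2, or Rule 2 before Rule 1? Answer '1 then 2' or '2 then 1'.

Order 1 then 2:
  1 Syncope: [ubutmid] → [ubtmd]
  2 Progressive Voicing Assimilation: [ubtmd] → [ubdmd]
  result: [ubdmd]
Order 2 then 1:
  2 Progressive Voicing Assimilation: no change — [ubutmid]
  1 Syncope: [ubutmid] → [ubtmd]
  result: [ubtmd]

2 then 1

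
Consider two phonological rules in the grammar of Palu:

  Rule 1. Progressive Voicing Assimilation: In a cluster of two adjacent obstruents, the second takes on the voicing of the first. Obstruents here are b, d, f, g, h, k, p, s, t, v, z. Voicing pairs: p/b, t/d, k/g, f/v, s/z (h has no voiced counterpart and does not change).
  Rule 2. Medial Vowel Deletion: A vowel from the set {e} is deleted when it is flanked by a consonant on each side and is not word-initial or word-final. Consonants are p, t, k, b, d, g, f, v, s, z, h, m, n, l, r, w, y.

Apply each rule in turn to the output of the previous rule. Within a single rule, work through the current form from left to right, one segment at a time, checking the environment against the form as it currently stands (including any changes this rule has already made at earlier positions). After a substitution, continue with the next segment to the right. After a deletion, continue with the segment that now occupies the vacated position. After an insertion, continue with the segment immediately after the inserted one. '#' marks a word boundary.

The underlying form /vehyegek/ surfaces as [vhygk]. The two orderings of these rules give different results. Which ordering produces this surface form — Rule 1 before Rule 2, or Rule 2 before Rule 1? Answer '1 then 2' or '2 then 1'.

Order 1 then 2:
  1 Progressive Voicing Assimilation: no change — [vehyegek]
  2 Medial Vowel Deletion: [vehyegek] → [vhygk]
  result: [vhygk]
Order 2 then 1:
  2 Medial Vowel Deletion: [vehyegek] → [vhygk]
  1 Progressive Voicing Assimilation: [vhygk] → [vhygg]
  result: [vhygg]

1 then 2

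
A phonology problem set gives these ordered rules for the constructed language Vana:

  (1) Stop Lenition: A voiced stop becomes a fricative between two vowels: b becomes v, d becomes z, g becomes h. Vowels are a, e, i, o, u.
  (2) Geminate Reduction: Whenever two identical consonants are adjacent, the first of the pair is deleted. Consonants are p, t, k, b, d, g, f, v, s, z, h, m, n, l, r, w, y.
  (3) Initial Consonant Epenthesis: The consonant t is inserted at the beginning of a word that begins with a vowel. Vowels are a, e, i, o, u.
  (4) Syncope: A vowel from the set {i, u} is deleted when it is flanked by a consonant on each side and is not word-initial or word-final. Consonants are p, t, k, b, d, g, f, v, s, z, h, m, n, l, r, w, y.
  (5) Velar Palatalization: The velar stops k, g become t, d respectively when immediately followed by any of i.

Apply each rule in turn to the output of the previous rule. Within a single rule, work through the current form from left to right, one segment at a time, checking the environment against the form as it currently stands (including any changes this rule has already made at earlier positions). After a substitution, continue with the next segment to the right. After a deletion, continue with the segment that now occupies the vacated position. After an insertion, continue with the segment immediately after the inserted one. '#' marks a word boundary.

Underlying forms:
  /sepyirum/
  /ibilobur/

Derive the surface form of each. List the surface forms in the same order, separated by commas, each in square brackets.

[sepyrm], [tvlovr]

/sepyirum/:
  (1) Stop Lenition: no change — [sepyirum]
  (2) Geminate Reduction: no change — [sepyirum]
  (3) Initial Consonant Epenthesis: no change — [sepyirum]
  (4) Syncope: [sepyirum] → [sepyrm]
  (5) Velar Palatalization: no change — [sepyrm]
/ibilobur/:
  (1) Stop Lenition: [ibilobur] → [ivilovur]
  (2) Geminate Reduction: no change — [ivilovur]
  (3) Initial Consonant Epenthesis: [ivilovur] → [tivilovur]
  (4) Syncope: [tivilovur] → [tvlovr]
  (5) Velar Palatalization: no change — [tvlovr]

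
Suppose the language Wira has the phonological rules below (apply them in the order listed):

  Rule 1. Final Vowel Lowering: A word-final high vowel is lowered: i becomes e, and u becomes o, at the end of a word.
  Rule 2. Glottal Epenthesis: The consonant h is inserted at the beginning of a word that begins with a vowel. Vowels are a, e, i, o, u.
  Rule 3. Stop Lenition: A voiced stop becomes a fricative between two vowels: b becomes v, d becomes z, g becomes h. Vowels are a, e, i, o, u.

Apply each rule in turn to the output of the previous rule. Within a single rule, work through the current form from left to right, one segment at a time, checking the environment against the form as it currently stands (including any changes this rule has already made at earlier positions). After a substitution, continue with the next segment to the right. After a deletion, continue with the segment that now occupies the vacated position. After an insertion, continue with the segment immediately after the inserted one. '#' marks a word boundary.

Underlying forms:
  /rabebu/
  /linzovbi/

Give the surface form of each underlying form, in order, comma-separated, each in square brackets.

/rabebu/:
  Rule 1 Final Vowel Lowering: [rabebu] → [rabebo]
  Rule 2 Glottal Epenthesis: no change — [rabebo]
  Rule 3 Stop Lenition: [rabebo] → [ravevo]
/linzovbi/:
  Rule 1 Final Vowel Lowering: [linzovbi] → [linzovbe]
  Rule 2 Glottal Epenthesis: no change — [linzovbe]
  Rule 3 Stop Lenition: no change — [linzovbe]

[ravevo], [linzovbe]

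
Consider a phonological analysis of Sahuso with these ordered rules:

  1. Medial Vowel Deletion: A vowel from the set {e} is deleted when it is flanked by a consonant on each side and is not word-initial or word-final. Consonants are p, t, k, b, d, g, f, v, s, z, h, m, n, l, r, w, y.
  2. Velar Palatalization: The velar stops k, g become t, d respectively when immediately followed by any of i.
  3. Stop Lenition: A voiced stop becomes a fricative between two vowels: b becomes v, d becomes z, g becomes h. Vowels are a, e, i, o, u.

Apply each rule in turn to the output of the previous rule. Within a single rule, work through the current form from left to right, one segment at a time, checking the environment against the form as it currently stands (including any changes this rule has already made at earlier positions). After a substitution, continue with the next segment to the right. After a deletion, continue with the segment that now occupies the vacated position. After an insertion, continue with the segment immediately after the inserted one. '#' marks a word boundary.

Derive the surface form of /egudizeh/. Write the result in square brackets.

1 Medial Vowel Deletion: [egudizeh] → [egudizh]
2 Velar Palatalization: no change — [egudizh]
3 Stop Lenition: [egudizh] → [ehuzizh]

[ehuzizh]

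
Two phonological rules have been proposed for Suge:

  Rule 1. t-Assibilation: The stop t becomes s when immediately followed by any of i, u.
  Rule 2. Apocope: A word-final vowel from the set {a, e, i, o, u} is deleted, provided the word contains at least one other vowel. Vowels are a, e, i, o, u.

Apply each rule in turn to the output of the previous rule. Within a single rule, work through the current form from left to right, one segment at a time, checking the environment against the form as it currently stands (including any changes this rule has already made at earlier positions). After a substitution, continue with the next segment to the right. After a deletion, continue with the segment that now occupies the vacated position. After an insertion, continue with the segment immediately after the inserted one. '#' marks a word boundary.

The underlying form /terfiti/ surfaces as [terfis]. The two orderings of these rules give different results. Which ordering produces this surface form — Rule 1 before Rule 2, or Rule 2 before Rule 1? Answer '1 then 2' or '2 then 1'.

1 then 2

Order 1 then 2:
  1 t-Assibilation: [terfiti] → [terfisi]
  2 Apocope: [terfisi] → [terfis]
  result: [terfis]
Order 2 then 1:
  2 Apocope: [terfiti] → [terfit]
  1 t-Assibilation: no change — [terfit]
  result: [terfit]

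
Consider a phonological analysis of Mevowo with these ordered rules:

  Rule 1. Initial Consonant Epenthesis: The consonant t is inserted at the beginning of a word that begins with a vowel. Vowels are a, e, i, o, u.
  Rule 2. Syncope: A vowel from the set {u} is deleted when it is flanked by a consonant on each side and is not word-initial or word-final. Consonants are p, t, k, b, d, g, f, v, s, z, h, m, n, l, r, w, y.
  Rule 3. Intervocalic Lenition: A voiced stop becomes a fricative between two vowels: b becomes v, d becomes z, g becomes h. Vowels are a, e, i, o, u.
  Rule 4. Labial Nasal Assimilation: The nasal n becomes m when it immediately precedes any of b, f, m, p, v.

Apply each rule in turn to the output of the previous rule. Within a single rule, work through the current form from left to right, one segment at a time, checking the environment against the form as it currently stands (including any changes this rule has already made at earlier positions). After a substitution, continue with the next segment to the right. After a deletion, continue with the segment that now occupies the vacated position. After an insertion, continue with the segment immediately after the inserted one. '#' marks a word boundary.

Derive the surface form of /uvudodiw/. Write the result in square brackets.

[tvdoziw]

Rule 1 Initial Consonant Epenthesis: [uvudodiw] → [tuvudodiw]
Rule 2 Syncope: [tuvudodiw] → [tvdodiw]
Rule 3 Intervocalic Lenition: [tvdodiw] → [tvdoziw]
Rule 4 Labial Nasal Assimilation: no change — [tvdoziw]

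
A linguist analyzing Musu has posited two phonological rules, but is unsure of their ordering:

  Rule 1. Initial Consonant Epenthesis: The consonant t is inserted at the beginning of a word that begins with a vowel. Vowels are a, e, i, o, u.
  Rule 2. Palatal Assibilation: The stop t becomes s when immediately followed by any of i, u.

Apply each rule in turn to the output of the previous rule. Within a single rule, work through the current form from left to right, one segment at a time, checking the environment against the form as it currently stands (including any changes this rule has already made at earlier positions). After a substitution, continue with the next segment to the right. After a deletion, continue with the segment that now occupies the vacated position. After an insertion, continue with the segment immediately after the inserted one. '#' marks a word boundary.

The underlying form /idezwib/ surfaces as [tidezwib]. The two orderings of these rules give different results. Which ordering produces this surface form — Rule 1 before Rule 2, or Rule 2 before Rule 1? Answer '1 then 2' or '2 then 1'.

2 then 1

Order 1 then 2:
  1 Initial Consonant Epenthesis: [idezwib] → [tidezwib]
  2 Palatal Assibilation: [tidezwib] → [sidezwib]
  result: [sidezwib]
Order 2 then 1:
  2 Palatal Assibilation: no change — [idezwib]
  1 Initial Consonant Epenthesis: [idezwib] → [tidezwib]
  result: [tidezwib]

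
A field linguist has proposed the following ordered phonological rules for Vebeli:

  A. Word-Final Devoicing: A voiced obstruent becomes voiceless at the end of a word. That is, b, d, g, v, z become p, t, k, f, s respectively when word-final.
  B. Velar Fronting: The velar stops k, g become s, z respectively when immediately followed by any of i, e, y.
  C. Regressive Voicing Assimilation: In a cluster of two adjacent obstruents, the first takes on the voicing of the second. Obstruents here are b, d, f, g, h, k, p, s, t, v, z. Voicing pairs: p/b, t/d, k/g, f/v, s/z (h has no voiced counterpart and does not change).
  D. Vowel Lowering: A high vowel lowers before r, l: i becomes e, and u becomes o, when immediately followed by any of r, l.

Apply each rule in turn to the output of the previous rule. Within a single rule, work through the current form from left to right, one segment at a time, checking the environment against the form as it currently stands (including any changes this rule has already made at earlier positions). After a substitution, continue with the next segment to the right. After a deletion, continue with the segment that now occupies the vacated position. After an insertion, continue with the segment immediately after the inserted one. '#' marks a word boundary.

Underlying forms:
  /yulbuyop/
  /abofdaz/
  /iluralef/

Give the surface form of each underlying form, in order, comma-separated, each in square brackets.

[yolbuyop], [abovdas], [eloralef]

/yulbuyop/:
  A Word-Final Devoicing: no change — [yulbuyop]
  B Velar Fronting: no change — [yulbuyop]
  C Regressive Voicing Assimilation: no change — [yulbuyop]
  D Vowel Lowering: [yulbuyop] → [yolbuyop]
/abofdaz/:
  A Word-Final Devoicing: [abofdaz] → [abofdas]
  B Velar Fronting: no change — [abofdas]
  C Regressive Voicing Assimilation: [abofdas] → [abovdas]
  D Vowel Lowering: no change — [abovdas]
/iluralef/:
  A Word-Final Devoicing: no change — [iluralef]
  B Velar Fronting: no change — [iluralef]
  C Regressive Voicing Assimilation: no change — [iluralef]
  D Vowel Lowering: [iluralef] → [eloralef]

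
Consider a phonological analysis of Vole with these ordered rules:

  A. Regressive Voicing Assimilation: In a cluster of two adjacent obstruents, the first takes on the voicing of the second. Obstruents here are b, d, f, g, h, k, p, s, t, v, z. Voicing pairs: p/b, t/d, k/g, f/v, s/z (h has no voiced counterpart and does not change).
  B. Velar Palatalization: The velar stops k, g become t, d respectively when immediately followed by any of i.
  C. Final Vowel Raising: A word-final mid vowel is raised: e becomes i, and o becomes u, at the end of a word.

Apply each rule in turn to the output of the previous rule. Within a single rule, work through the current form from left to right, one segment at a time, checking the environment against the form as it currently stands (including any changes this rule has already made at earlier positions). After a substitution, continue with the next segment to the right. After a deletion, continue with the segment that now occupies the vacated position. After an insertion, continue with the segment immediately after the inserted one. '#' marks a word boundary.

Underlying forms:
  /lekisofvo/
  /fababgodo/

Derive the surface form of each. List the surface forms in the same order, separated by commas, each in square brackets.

/lekisofvo/:
  A Regressive Voicing Assimilation: [lekisofvo] → [lekisovvo]
  B Velar Palatalization: [lekisovvo] → [letisovvo]
  C Final Vowel Raising: [letisovvo] → [letisovvu]
/fababgodo/:
  A Regressive Voicing Assimilation: no change — [fababgodo]
  B Velar Palatalization: no change — [fababgodo]
  C Final Vowel Raising: [fababgodo] → [fababgodu]

[letisovvu], [fababgodu]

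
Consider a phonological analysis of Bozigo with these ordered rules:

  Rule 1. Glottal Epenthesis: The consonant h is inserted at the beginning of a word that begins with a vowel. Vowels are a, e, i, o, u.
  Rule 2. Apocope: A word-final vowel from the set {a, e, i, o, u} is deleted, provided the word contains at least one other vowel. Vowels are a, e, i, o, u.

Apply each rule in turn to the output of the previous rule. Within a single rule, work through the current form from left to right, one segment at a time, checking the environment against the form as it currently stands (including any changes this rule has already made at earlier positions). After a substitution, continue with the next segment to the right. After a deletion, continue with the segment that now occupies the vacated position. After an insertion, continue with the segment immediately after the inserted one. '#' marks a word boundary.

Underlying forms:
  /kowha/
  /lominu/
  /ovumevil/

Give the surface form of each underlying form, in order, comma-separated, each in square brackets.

[kowh], [lomin], [hovumevil]

/kowha/:
  Rule 1 Glottal Epenthesis: no change — [kowha]
  Rule 2 Apocope: [kowha] → [kowh]
/lominu/:
  Rule 1 Glottal Epenthesis: no change — [lominu]
  Rule 2 Apocope: [lominu] → [lomin]
/ovumevil/:
  Rule 1 Glottal Epenthesis: [ovumevil] → [hovumevil]
  Rule 2 Apocope: no change — [hovumevil]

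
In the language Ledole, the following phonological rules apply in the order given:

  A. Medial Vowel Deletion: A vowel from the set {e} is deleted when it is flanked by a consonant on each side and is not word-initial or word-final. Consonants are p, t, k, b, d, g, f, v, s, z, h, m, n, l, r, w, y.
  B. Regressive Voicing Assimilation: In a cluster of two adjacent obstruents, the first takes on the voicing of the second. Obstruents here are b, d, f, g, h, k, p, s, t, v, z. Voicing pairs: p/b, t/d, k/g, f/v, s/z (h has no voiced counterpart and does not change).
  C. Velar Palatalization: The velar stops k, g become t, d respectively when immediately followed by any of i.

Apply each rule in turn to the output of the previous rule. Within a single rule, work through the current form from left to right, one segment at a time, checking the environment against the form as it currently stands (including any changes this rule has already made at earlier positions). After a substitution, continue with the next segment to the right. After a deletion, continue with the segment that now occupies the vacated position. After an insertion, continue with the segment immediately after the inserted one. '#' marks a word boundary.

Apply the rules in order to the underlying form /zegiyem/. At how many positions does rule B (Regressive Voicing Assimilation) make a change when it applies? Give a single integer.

A Medial Vowel Deletion: [zegiyem] → [zgiym]
B Regressive Voicing Assimilation: no change — [zgiym]
C Velar Palatalization: [zgiym] → [zdiym]
Rule B changed 0 position(s).

0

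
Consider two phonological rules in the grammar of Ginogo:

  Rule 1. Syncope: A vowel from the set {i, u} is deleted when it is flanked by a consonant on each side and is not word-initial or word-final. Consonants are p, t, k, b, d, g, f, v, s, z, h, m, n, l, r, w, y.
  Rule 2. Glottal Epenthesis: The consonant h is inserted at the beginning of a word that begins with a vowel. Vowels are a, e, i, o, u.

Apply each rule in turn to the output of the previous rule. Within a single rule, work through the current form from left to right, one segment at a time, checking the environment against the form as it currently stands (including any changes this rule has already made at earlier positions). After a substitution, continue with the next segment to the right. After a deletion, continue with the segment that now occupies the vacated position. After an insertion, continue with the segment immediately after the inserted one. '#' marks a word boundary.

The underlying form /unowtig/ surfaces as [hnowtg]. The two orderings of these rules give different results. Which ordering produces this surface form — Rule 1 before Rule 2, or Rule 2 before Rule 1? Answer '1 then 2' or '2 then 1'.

Order 1 then 2:
  1 Syncope: [unowtig] → [unowtg]
  2 Glottal Epenthesis: [unowtg] → [hunowtg]
  result: [hunowtg]
Order 2 then 1:
  2 Glottal Epenthesis: [unowtig] → [hunowtig]
  1 Syncope: [hunowtig] → [hnowtg]
  result: [hnowtg]

2 then 1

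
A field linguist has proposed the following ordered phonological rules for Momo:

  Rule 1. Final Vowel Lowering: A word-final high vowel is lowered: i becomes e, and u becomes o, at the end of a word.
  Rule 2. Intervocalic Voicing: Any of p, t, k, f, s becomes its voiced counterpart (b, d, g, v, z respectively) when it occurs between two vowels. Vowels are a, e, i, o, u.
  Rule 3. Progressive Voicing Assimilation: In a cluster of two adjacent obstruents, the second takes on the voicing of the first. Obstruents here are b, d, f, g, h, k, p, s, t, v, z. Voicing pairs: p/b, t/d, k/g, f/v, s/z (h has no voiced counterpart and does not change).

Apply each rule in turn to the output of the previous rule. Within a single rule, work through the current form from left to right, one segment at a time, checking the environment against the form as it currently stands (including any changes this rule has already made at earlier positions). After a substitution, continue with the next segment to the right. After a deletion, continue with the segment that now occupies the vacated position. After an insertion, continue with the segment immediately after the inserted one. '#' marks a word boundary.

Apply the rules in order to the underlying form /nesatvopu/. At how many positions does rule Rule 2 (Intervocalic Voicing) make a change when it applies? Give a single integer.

Rule 1 Final Vowel Lowering: [nesatvopu] → [nesatvopo]
Rule 2 Intervocalic Voicing: [nesatvopo] → [nezatvobo]
Rule 3 Progressive Voicing Assimilation: [nezatvobo] → [nezatfobo]
Rule Rule 2 changed 2 position(s).

2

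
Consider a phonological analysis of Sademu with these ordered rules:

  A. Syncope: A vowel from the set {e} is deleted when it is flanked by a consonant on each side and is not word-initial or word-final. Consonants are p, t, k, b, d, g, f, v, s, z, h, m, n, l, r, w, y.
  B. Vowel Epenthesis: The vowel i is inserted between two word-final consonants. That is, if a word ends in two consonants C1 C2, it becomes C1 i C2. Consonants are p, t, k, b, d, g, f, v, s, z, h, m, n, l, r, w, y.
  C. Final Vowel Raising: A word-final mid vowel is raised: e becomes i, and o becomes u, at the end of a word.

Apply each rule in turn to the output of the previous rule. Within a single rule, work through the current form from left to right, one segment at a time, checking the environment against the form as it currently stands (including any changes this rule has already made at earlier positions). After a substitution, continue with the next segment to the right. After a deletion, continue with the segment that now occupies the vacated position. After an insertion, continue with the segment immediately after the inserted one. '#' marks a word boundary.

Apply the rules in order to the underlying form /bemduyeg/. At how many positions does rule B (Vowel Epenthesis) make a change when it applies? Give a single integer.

A Syncope: [bemduyeg] → [bmduyg]
B Vowel Epenthesis: [bmduyg] → [bmduyig]
C Final Vowel Raising: no change — [bmduyig]
Rule B changed 1 position(s).

1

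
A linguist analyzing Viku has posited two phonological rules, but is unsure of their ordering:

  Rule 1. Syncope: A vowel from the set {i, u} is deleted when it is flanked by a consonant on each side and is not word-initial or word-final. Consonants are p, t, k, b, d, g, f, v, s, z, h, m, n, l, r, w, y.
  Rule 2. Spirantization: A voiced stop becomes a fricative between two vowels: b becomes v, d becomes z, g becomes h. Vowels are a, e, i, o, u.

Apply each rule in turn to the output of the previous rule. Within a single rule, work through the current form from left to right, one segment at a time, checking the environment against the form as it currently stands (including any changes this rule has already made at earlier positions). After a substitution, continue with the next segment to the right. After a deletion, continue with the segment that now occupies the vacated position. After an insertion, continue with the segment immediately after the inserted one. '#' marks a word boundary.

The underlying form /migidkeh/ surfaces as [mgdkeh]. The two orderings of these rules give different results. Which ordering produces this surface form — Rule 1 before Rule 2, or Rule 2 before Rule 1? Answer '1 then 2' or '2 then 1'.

1 then 2

Order 1 then 2:
  1 Syncope: [migidkeh] → [mgdkeh]
  2 Spirantization: no change — [mgdkeh]
  result: [mgdkeh]
Order 2 then 1:
  2 Spirantization: [migidkeh] → [mihidkeh]
  1 Syncope: [mihidkeh] → [mhdkeh]
  result: [mhdkeh]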